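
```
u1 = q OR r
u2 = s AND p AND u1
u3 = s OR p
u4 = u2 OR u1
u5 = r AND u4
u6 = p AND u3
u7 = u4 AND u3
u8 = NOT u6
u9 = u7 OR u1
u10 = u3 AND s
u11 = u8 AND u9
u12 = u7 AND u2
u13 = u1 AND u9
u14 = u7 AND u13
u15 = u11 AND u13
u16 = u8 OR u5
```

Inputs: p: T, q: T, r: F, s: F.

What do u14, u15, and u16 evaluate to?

u14 = T  u15 = F  u16 = F

u1 = q OR r = T OR F = T
u2 = s AND p AND u1 = F AND T AND T = F
u3 = s OR p = F OR T = T
u4 = u2 OR u1 = F OR T = T
u5 = r AND u4 = F AND T = F
u6 = p AND u3 = T AND T = T
u7 = u4 AND u3 = T AND T = T
u8 = NOT u6 = NOT T = F
u9 = u7 OR u1 = T OR T = T
u11 = u8 AND u9 = F AND T = F
u13 = u1 AND u9 = T AND T = T
u14 = u7 AND u13 = T AND T = T
u15 = u11 AND u13 = F AND T = F
u16 = u8 OR u5 = F OR F = F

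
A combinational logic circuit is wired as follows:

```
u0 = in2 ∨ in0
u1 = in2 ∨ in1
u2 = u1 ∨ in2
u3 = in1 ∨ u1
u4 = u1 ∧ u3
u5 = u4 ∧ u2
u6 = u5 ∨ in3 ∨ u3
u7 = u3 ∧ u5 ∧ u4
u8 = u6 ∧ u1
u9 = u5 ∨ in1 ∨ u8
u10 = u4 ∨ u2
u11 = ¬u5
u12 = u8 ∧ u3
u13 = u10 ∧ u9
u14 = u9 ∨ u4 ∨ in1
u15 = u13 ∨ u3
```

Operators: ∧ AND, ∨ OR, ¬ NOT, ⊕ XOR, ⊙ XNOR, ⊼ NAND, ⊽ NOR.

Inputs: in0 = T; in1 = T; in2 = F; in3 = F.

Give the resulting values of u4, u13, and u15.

u4 = T; u13 = T; u15 = T

u1 = in2 OR in1 = F OR T = T
u2 = u1 OR in2 = T OR F = T
u3 = in1 OR u1 = T OR T = T
u4 = u1 AND u3 = T AND T = T
u5 = u4 AND u2 = T AND T = T
u6 = u5 OR in3 OR u3 = T OR F OR T = T
u8 = u6 AND u1 = T AND T = T
u9 = u5 OR in1 OR u8 = T OR T OR T = T
u10 = u4 OR u2 = T OR T = T
u13 = u10 AND u9 = T AND T = T
u15 = u13 OR u3 = T OR T = T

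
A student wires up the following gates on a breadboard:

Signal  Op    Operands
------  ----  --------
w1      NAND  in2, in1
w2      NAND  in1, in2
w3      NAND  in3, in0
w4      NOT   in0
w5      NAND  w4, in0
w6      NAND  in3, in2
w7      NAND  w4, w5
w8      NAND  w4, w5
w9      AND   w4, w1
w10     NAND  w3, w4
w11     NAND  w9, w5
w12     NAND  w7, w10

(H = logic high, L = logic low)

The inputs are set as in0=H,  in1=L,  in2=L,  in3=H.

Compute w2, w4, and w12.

w2 = in1 NAND in2 = L NAND L = H
w3 = in3 NAND in0 = H NAND H = L
w4 = NOT in0 = NOT H = L
w5 = w4 NAND in0 = L NAND H = H
w7 = w4 NAND w5 = L NAND H = H
w10 = w3 NAND w4 = L NAND L = H
w12 = w7 NAND w10 = H NAND H = L

w2 = H, w4 = L, w12 = L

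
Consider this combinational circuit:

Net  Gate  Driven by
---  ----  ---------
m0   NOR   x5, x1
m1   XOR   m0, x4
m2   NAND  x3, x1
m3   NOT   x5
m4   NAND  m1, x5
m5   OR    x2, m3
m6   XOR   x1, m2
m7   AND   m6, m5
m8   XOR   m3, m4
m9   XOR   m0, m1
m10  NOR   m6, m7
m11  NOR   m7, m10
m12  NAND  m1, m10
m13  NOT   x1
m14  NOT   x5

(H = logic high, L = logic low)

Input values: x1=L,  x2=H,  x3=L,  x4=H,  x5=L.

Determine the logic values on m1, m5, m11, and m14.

m1 = L, m5 = H, m11 = L, m14 = H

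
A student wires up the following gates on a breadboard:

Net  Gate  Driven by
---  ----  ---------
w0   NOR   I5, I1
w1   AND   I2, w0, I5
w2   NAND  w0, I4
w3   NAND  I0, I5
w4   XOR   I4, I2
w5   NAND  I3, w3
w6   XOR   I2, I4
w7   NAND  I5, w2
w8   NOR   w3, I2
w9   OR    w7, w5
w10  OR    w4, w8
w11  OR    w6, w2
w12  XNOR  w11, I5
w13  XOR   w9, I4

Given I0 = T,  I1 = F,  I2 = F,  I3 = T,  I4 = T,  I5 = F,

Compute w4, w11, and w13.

w4 = T, w11 = T, w13 = F

w0 = I5 NOR I1 = F NOR F = T
w2 = w0 NAND I4 = T NAND T = F
w3 = I0 NAND I5 = T NAND F = T
w4 = I4 XOR I2 = T XOR F = T
w5 = I3 NAND w3 = T NAND T = F
w6 = I2 XOR I4 = F XOR T = T
w7 = I5 NAND w2 = F NAND F = T
w9 = w7 OR w5 = T OR F = T
w11 = w6 OR w2 = T OR F = T
w13 = w9 XOR I4 = T XOR T = F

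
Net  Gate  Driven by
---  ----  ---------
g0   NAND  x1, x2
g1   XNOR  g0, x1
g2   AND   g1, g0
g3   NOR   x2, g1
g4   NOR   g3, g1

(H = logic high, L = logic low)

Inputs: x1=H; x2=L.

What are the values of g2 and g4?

g0 = x1 NAND x2 = H NAND L = H
g1 = g0 XNOR x1 = H XNOR H = H
g2 = g1 AND g0 = H AND H = H
g3 = x2 NOR g1 = L NOR H = L
g4 = g3 NOR g1 = L NOR H = L

g2 = H  g4 = L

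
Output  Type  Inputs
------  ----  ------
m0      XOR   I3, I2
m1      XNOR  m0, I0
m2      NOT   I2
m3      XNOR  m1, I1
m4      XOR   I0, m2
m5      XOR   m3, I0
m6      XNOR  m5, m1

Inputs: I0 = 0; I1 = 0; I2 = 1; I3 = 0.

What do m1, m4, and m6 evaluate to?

m0 = I3 XOR I2 = 0 XOR 1 = 1
m1 = m0 XNOR I0 = 1 XNOR 0 = 0
m2 = NOT I2 = NOT 1 = 0
m3 = m1 XNOR I1 = 0 XNOR 0 = 1
m4 = I0 XOR m2 = 0 XOR 0 = 0
m5 = m3 XOR I0 = 1 XOR 0 = 1
m6 = m5 XNOR m1 = 1 XNOR 0 = 0

m1 = 0, m4 = 0, m6 = 0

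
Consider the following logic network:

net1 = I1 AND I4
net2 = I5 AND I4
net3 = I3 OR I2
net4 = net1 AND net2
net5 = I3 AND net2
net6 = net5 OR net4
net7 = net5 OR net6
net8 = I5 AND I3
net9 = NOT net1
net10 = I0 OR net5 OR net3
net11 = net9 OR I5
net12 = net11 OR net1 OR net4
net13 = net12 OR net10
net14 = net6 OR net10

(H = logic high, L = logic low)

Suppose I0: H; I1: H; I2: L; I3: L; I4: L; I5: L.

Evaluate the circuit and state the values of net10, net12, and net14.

net10 = H  net12 = H  net14 = H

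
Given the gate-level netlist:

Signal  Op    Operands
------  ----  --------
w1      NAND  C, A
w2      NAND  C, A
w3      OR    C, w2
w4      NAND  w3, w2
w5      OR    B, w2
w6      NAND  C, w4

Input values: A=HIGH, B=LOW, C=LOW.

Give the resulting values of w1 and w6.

w1 = HIGH, w6 = HIGH

w1 = C NAND A = LOW NAND HIGH = HIGH
w2 = C NAND A = LOW NAND HIGH = HIGH
w3 = C OR w2 = LOW OR HIGH = HIGH
w4 = w3 NAND w2 = HIGH NAND HIGH = LOW
w6 = C NAND w4 = LOW NAND LOW = HIGH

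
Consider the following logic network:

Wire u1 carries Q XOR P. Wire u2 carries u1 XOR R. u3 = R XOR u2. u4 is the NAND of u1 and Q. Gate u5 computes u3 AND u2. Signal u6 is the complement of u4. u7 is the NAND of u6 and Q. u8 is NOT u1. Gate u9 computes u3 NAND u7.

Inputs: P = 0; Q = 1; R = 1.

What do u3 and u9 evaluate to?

u1 = Q XOR P = 1 XOR 0 = 1
u2 = u1 XOR R = 1 XOR 1 = 0
u3 = R XOR u2 = 1 XOR 0 = 1
u4 = u1 NAND Q = 1 NAND 1 = 0
u6 = NOT u4 = NOT 0 = 1
u7 = u6 NAND Q = 1 NAND 1 = 0
u9 = u3 NAND u7 = 1 NAND 0 = 1

u3 = 1  u9 = 1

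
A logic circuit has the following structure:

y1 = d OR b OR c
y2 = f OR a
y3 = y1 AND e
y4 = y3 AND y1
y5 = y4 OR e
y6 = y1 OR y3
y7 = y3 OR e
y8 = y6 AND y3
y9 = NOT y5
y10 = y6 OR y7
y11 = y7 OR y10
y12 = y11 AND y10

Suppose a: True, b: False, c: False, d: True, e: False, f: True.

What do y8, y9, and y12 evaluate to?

y8 = False, y9 = True, y12 = True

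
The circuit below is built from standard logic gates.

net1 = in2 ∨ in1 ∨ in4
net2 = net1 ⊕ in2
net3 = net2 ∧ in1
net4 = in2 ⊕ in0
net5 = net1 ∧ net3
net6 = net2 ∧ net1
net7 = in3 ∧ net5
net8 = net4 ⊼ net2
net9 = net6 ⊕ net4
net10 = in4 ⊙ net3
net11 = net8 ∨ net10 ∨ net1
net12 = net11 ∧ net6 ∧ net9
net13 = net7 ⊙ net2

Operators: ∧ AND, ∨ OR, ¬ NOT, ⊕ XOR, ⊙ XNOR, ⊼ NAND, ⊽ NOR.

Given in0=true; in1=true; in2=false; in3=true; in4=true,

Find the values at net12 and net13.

net12 = false; net13 = true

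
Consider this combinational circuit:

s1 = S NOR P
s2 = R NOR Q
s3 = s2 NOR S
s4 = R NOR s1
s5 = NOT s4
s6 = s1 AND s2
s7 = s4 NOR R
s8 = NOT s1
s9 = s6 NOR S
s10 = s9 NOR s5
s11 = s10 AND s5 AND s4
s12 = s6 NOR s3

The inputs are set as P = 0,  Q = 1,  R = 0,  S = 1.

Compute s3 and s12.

s3 = 0, s12 = 1

s1 = S NOR P = 1 NOR 0 = 0
s2 = R NOR Q = 0 NOR 1 = 0
s3 = s2 NOR S = 0 NOR 1 = 0
s6 = s1 AND s2 = 0 AND 0 = 0
s12 = s6 NOR s3 = 0 NOR 0 = 1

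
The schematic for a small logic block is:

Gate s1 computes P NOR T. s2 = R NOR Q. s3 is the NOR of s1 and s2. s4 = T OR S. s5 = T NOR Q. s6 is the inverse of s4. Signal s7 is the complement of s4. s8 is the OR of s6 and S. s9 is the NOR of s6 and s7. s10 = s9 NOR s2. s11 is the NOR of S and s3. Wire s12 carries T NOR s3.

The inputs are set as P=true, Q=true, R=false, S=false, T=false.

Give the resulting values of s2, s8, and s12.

s2 = false, s8 = true, s12 = false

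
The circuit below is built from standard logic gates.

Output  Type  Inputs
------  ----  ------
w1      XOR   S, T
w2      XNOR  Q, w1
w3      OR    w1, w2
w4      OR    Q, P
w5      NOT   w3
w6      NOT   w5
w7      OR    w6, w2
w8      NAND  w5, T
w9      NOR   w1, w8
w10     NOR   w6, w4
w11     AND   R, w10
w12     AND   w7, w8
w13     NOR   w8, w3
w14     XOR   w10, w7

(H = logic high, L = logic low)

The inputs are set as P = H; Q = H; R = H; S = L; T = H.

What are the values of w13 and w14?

w1 = S XOR T = L XOR H = H
w2 = Q XNOR w1 = H XNOR H = H
w3 = w1 OR w2 = H OR H = H
w4 = Q OR P = H OR H = H
w5 = NOT w3 = NOT H = L
w6 = NOT w5 = NOT L = H
w7 = w6 OR w2 = H OR H = H
w8 = w5 NAND T = L NAND H = H
w10 = w6 NOR w4 = H NOR H = L
w13 = w8 NOR w3 = H NOR H = L
w14 = w10 XOR w7 = L XOR H = H

w13 = L, w14 = H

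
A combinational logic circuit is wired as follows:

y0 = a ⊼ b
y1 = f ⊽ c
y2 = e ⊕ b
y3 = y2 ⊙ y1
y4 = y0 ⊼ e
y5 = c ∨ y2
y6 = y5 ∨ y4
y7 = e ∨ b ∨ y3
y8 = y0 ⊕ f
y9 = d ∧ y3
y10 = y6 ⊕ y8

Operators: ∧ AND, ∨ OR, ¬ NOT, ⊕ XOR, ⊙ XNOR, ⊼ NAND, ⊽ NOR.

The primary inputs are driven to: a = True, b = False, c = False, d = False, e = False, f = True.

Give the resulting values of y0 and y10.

y0 = True, y10 = True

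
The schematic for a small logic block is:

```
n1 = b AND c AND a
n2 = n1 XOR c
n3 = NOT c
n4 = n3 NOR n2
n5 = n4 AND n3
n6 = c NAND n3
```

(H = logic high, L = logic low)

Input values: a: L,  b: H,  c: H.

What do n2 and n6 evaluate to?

n1 = b AND c AND a = H AND H AND L = L
n2 = n1 XOR c = L XOR H = H
n3 = NOT c = NOT H = L
n6 = c NAND n3 = H NAND L = H

n2 = H; n6 = H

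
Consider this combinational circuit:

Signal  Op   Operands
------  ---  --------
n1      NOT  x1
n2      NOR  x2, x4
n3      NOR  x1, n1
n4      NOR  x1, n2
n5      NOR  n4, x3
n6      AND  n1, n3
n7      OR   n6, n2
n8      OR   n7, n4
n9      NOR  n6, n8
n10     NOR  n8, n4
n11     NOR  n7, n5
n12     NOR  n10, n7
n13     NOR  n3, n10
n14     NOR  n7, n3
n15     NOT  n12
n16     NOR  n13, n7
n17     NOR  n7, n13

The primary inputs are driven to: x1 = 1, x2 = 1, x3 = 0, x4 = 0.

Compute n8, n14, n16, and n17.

n8 = 0, n14 = 1, n16 = 1, n17 = 1

n1 = NOT x1 = NOT 1 = 0
n2 = x2 NOR x4 = 1 NOR 0 = 0
n3 = x1 NOR n1 = 1 NOR 0 = 0
n4 = x1 NOR n2 = 1 NOR 0 = 0
n6 = n1 AND n3 = 0 AND 0 = 0
n7 = n6 OR n2 = 0 OR 0 = 0
n8 = n7 OR n4 = 0 OR 0 = 0
n10 = n8 NOR n4 = 0 NOR 0 = 1
n13 = n3 NOR n10 = 0 NOR 1 = 0
n14 = n7 NOR n3 = 0 NOR 0 = 1
n16 = n13 NOR n7 = 0 NOR 0 = 1
n17 = n7 NOR n13 = 0 NOR 0 = 1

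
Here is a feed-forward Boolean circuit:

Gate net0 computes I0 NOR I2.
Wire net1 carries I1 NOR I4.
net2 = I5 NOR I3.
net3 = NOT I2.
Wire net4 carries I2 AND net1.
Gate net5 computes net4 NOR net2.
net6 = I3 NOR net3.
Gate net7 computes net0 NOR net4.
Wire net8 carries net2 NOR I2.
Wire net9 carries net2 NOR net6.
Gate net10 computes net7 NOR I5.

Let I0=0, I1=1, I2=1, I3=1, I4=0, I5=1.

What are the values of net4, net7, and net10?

net0 = I0 NOR I2 = 0 NOR 1 = 0
net1 = I1 NOR I4 = 1 NOR 0 = 0
net4 = I2 AND net1 = 1 AND 0 = 0
net7 = net0 NOR net4 = 0 NOR 0 = 1
net10 = net7 NOR I5 = 1 NOR 1 = 0

net4 = 0, net7 = 1, net10 = 0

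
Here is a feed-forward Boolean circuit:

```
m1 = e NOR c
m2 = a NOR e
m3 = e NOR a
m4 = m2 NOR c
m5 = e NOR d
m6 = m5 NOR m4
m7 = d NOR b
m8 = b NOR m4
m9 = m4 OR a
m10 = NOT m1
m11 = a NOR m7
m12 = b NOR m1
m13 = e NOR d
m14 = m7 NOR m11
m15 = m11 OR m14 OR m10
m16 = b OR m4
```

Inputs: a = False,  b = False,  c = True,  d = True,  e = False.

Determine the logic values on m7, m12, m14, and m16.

m7 = False, m12 = True, m14 = False, m16 = False

m1 = e NOR c = False NOR True = False
m2 = a NOR e = False NOR False = True
m4 = m2 NOR c = True NOR True = False
m7 = d NOR b = True NOR False = False
m11 = a NOR m7 = False NOR False = True
m12 = b NOR m1 = False NOR False = True
m14 = m7 NOR m11 = False NOR True = False
m16 = b OR m4 = False OR False = False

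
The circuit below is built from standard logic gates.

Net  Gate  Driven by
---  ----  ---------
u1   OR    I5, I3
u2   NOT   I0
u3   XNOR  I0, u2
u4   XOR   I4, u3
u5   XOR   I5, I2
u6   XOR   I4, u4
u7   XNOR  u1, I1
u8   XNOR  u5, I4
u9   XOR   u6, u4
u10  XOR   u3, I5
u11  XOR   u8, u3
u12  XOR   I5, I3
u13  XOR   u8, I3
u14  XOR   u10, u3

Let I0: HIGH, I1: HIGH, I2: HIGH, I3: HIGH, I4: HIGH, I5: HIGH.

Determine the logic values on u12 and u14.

u12 = LOW, u14 = HIGH

u2 = NOT I0 = NOT HIGH = LOW
u3 = I0 XNOR u2 = HIGH XNOR LOW = LOW
u10 = u3 XOR I5 = LOW XOR HIGH = HIGH
u12 = I5 XOR I3 = HIGH XOR HIGH = LOW
u14 = u10 XOR u3 = HIGH XOR LOW = HIGH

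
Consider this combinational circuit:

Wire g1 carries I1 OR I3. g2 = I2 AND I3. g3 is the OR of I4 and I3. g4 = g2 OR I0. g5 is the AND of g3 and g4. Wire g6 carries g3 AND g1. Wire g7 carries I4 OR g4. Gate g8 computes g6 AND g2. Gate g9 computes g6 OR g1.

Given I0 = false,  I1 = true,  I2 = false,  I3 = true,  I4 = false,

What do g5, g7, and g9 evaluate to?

g1 = I1 OR I3 = true OR true = true
g2 = I2 AND I3 = false AND true = false
g3 = I4 OR I3 = false OR true = true
g4 = g2 OR I0 = false OR false = false
g5 = g3 AND g4 = true AND false = false
g6 = g3 AND g1 = true AND true = true
g7 = I4 OR g4 = false OR false = false
g9 = g6 OR g1 = true OR true = true

g5 = false  g7 = false  g9 = true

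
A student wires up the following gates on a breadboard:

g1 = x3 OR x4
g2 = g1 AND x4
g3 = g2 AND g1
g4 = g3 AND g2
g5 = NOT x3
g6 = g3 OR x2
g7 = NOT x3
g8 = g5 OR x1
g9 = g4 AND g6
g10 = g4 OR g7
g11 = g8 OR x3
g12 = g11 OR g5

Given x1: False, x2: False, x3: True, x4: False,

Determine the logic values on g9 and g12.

g1 = x3 OR x4 = True OR False = True
g2 = g1 AND x4 = True AND False = False
g3 = g2 AND g1 = False AND True = False
g4 = g3 AND g2 = False AND False = False
g5 = NOT x3 = NOT True = False
g6 = g3 OR x2 = False OR False = False
g8 = g5 OR x1 = False OR False = False
g9 = g4 AND g6 = False AND False = False
g11 = g8 OR x3 = False OR True = True
g12 = g11 OR g5 = True OR False = True

g9 = False  g12 = True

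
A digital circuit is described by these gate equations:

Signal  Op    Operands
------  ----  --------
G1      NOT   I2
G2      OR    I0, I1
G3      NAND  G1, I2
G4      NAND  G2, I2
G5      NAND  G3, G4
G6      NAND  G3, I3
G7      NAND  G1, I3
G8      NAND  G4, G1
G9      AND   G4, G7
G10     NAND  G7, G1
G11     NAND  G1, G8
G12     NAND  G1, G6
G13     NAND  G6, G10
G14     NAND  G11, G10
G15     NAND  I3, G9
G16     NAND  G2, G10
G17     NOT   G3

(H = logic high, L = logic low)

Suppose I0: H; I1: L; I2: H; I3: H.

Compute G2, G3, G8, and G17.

G2 = H, G3 = H, G8 = H, G17 = L

G1 = NOT I2 = NOT H = L
G2 = I0 OR I1 = H OR L = H
G3 = G1 NAND I2 = L NAND H = H
G4 = G2 NAND I2 = H NAND H = L
G8 = G4 NAND G1 = L NAND L = H
G17 = NOT G3 = NOT H = L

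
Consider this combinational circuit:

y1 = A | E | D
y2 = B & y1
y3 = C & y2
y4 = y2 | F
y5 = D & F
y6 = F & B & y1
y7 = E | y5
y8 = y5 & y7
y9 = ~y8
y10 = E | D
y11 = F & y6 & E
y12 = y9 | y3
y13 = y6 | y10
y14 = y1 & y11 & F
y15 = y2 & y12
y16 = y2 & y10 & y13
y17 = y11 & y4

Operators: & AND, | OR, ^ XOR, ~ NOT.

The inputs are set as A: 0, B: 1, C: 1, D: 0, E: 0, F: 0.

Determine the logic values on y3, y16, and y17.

y1 = A OR E OR D = 0 OR 0 OR 0 = 0
y2 = B AND y1 = 1 AND 0 = 0
y3 = C AND y2 = 1 AND 0 = 0
y4 = y2 OR F = 0 OR 0 = 0
y6 = F AND B AND y1 = 0 AND 1 AND 0 = 0
y10 = E OR D = 0 OR 0 = 0
y11 = F AND y6 AND E = 0 AND 0 AND 0 = 0
y13 = y6 OR y10 = 0 OR 0 = 0
y16 = y2 AND y10 AND y13 = 0 AND 0 AND 0 = 0
y17 = y11 AND y4 = 0 AND 0 = 0

y3 = 0, y16 = 0, y17 = 0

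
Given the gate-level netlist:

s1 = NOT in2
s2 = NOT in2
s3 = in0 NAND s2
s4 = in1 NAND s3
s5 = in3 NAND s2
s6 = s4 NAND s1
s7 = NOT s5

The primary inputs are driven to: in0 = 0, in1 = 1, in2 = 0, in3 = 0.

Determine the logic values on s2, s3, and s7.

s2 = 1  s3 = 1  s7 = 0

s2 = NOT in2 = NOT 0 = 1
s3 = in0 NAND s2 = 0 NAND 1 = 1
s5 = in3 NAND s2 = 0 NAND 1 = 1
s7 = NOT s5 = NOT 1 = 0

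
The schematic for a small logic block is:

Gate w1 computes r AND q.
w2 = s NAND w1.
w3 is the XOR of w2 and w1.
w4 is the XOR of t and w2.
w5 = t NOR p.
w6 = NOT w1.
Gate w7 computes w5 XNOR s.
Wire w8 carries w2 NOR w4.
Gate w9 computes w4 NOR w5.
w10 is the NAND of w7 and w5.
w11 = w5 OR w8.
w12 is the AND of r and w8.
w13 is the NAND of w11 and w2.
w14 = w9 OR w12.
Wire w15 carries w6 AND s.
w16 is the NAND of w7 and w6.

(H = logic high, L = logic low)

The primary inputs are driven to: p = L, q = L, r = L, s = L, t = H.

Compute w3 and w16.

w1 = r AND q = L AND L = L
w2 = s NAND w1 = L NAND L = H
w3 = w2 XOR w1 = H XOR L = H
w5 = t NOR p = H NOR L = L
w6 = NOT w1 = NOT L = H
w7 = w5 XNOR s = L XNOR L = H
w16 = w7 NAND w6 = H NAND H = L

w3 = H; w16 = L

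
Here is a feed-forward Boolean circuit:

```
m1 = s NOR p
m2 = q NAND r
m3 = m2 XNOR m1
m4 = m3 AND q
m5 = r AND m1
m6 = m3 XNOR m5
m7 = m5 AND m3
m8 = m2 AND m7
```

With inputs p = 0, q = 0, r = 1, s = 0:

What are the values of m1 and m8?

m1 = s NOR p = 0 NOR 0 = 1
m2 = q NAND r = 0 NAND 1 = 1
m3 = m2 XNOR m1 = 1 XNOR 1 = 1
m5 = r AND m1 = 1 AND 1 = 1
m7 = m5 AND m3 = 1 AND 1 = 1
m8 = m2 AND m7 = 1 AND 1 = 1

m1 = 1, m8 = 1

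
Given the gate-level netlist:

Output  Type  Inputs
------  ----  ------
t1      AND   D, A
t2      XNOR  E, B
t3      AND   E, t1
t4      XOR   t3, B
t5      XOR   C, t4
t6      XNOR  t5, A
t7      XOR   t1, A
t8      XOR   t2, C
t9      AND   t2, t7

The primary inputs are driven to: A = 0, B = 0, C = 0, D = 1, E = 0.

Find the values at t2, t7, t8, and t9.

t2 = 1, t7 = 0, t8 = 1, t9 = 0

t1 = D AND A = 1 AND 0 = 0
t2 = E XNOR B = 0 XNOR 0 = 1
t7 = t1 XOR A = 0 XOR 0 = 0
t8 = t2 XOR C = 1 XOR 0 = 1
t9 = t2 AND t7 = 1 AND 0 = 0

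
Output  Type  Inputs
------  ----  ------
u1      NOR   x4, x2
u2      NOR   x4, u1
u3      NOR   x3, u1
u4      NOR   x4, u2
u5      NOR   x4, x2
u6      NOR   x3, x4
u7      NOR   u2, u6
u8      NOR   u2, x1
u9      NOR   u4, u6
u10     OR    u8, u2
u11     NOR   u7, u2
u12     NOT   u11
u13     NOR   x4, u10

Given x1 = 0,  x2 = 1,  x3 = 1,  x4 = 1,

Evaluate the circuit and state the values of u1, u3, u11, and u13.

u1 = x4 NOR x2 = 1 NOR 1 = 0
u2 = x4 NOR u1 = 1 NOR 0 = 0
u3 = x3 NOR u1 = 1 NOR 0 = 0
u6 = x3 NOR x4 = 1 NOR 1 = 0
u7 = u2 NOR u6 = 0 NOR 0 = 1
u8 = u2 NOR x1 = 0 NOR 0 = 1
u10 = u8 OR u2 = 1 OR 0 = 1
u11 = u7 NOR u2 = 1 NOR 0 = 0
u13 = x4 NOR u10 = 1 NOR 1 = 0

u1 = 0  u3 = 0  u11 = 0  u13 = 0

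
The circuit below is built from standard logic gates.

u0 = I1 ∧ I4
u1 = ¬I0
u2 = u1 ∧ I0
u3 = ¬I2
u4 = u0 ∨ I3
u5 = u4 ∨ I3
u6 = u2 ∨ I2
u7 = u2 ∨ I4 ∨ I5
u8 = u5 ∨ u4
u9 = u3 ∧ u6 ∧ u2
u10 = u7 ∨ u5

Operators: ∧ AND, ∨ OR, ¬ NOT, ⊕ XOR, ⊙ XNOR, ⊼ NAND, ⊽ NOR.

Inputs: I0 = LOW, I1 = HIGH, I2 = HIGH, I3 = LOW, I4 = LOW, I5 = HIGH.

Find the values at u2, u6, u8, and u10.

u0 = I1 AND I4 = HIGH AND LOW = LOW
u1 = NOT I0 = NOT LOW = HIGH
u2 = u1 AND I0 = HIGH AND LOW = LOW
u4 = u0 OR I3 = LOW OR LOW = LOW
u5 = u4 OR I3 = LOW OR LOW = LOW
u6 = u2 OR I2 = LOW OR HIGH = HIGH
u7 = u2 OR I4 OR I5 = LOW OR LOW OR HIGH = HIGH
u8 = u5 OR u4 = LOW OR LOW = LOW
u10 = u7 OR u5 = HIGH OR LOW = HIGH

u2 = LOW, u6 = HIGH, u8 = LOW, u10 = HIGH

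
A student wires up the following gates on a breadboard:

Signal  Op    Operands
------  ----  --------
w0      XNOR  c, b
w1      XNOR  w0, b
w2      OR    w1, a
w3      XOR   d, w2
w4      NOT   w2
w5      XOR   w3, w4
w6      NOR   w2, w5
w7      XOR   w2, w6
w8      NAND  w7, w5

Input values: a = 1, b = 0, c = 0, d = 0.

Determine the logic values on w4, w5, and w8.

w0 = c XNOR b = 0 XNOR 0 = 1
w1 = w0 XNOR b = 1 XNOR 0 = 0
w2 = w1 OR a = 0 OR 1 = 1
w3 = d XOR w2 = 0 XOR 1 = 1
w4 = NOT w2 = NOT 1 = 0
w5 = w3 XOR w4 = 1 XOR 0 = 1
w6 = w2 NOR w5 = 1 NOR 1 = 0
w7 = w2 XOR w6 = 1 XOR 0 = 1
w8 = w7 NAND w5 = 1 NAND 1 = 0

w4 = 0, w5 = 1, w8 = 0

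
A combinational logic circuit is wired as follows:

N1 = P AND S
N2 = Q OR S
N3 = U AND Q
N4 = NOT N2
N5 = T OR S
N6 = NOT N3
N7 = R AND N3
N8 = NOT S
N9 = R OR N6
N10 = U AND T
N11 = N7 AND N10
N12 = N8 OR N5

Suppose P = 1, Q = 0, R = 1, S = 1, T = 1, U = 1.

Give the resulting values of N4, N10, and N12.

N4 = 0, N10 = 1, N12 = 1

N2 = Q OR S = 0 OR 1 = 1
N4 = NOT N2 = NOT 1 = 0
N5 = T OR S = 1 OR 1 = 1
N8 = NOT S = NOT 1 = 0
N10 = U AND T = 1 AND 1 = 1
N12 = N8 OR N5 = 0 OR 1 = 1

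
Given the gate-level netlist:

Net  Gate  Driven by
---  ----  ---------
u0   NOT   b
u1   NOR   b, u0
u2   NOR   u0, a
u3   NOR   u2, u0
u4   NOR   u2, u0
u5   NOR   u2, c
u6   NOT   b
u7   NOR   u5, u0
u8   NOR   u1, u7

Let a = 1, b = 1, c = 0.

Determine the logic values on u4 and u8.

u4 = 1  u8 = 1

u0 = NOT b = NOT 1 = 0
u1 = b NOR u0 = 1 NOR 0 = 0
u2 = u0 NOR a = 0 NOR 1 = 0
u4 = u2 NOR u0 = 0 NOR 0 = 1
u5 = u2 NOR c = 0 NOR 0 = 1
u7 = u5 NOR u0 = 1 NOR 0 = 0
u8 = u1 NOR u7 = 0 NOR 0 = 1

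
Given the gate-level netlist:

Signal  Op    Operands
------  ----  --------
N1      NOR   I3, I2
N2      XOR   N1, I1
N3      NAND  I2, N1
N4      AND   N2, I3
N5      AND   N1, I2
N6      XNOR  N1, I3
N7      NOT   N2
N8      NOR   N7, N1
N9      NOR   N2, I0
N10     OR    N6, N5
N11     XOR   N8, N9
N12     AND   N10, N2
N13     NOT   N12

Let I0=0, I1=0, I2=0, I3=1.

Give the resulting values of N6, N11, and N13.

N6 = 0; N11 = 1; N13 = 1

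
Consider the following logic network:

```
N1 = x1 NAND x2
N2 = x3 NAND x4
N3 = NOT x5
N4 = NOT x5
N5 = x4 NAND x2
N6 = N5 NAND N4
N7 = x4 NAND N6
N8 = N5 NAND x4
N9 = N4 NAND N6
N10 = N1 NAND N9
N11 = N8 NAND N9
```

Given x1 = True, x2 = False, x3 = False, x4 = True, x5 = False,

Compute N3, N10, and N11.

N3 = True  N10 = False  N11 = True

N1 = x1 NAND x2 = True NAND False = True
N3 = NOT x5 = NOT False = True
N4 = NOT x5 = NOT False = True
N5 = x4 NAND x2 = True NAND False = True
N6 = N5 NAND N4 = True NAND True = False
N8 = N5 NAND x4 = True NAND True = False
N9 = N4 NAND N6 = True NAND False = True
N10 = N1 NAND N9 = True NAND True = False
N11 = N8 NAND N9 = False NAND True = True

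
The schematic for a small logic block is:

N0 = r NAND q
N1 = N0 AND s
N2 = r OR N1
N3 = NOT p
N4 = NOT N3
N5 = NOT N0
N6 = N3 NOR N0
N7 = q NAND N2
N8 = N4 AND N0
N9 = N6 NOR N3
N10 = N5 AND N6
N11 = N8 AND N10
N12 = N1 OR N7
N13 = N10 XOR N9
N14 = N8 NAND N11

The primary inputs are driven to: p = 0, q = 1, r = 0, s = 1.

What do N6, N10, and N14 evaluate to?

N0 = r NAND q = 0 NAND 1 = 1
N3 = NOT p = NOT 0 = 1
N4 = NOT N3 = NOT 1 = 0
N5 = NOT N0 = NOT 1 = 0
N6 = N3 NOR N0 = 1 NOR 1 = 0
N8 = N4 AND N0 = 0 AND 1 = 0
N10 = N5 AND N6 = 0 AND 0 = 0
N11 = N8 AND N10 = 0 AND 0 = 0
N14 = N8 NAND N11 = 0 NAND 0 = 1

N6 = 0; N10 = 0; N14 = 1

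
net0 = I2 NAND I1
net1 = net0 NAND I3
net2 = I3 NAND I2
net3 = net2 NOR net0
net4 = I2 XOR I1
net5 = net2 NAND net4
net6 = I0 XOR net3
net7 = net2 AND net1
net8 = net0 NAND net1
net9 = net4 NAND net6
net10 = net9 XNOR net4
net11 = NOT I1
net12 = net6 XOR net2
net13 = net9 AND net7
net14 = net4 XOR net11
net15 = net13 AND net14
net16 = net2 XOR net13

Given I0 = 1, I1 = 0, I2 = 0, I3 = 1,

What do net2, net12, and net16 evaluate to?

net2 = 1, net12 = 0, net16 = 1

net0 = I2 NAND I1 = 0 NAND 0 = 1
net1 = net0 NAND I3 = 1 NAND 1 = 0
net2 = I3 NAND I2 = 1 NAND 0 = 1
net3 = net2 NOR net0 = 1 NOR 1 = 0
net4 = I2 XOR I1 = 0 XOR 0 = 0
net6 = I0 XOR net3 = 1 XOR 0 = 1
net7 = net2 AND net1 = 1 AND 0 = 0
net9 = net4 NAND net6 = 0 NAND 1 = 1
net12 = net6 XOR net2 = 1 XOR 1 = 0
net13 = net9 AND net7 = 1 AND 0 = 0
net16 = net2 XOR net13 = 1 XOR 0 = 1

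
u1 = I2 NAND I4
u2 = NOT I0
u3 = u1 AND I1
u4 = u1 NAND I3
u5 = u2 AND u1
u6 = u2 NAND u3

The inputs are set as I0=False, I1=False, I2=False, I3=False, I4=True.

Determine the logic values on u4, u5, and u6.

u1 = I2 NAND I4 = False NAND True = True
u2 = NOT I0 = NOT False = True
u3 = u1 AND I1 = True AND False = False
u4 = u1 NAND I3 = True NAND False = True
u5 = u2 AND u1 = True AND True = True
u6 = u2 NAND u3 = True NAND False = True

u4 = True; u5 = True; u6 = True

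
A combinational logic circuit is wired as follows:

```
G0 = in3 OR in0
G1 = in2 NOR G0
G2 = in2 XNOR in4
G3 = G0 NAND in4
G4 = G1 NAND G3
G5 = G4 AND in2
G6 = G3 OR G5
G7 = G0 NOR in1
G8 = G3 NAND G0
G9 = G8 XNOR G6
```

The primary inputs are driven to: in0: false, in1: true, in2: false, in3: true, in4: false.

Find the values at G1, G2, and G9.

G1 = false, G2 = true, G9 = false

G0 = in3 OR in0 = true OR false = true
G1 = in2 NOR G0 = false NOR true = false
G2 = in2 XNOR in4 = false XNOR false = true
G3 = G0 NAND in4 = true NAND false = true
G4 = G1 NAND G3 = false NAND true = true
G5 = G4 AND in2 = true AND false = false
G6 = G3 OR G5 = true OR false = true
G8 = G3 NAND G0 = true NAND true = false
G9 = G8 XNOR G6 = false XNOR true = false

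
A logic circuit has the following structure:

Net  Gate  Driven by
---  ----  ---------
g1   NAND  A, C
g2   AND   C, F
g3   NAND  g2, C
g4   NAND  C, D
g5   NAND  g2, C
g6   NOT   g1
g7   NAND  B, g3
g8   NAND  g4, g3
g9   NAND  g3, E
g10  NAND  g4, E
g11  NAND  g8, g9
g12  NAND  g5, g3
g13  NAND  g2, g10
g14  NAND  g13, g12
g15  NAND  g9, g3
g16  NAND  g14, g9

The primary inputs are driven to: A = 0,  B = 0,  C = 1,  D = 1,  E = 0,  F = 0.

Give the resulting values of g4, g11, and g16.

g4 = 0, g11 = 0, g16 = 0

g2 = C AND F = 1 AND 0 = 0
g3 = g2 NAND C = 0 NAND 1 = 1
g4 = C NAND D = 1 NAND 1 = 0
g5 = g2 NAND C = 0 NAND 1 = 1
g8 = g4 NAND g3 = 0 NAND 1 = 1
g9 = g3 NAND E = 1 NAND 0 = 1
g10 = g4 NAND E = 0 NAND 0 = 1
g11 = g8 NAND g9 = 1 NAND 1 = 0
g12 = g5 NAND g3 = 1 NAND 1 = 0
g13 = g2 NAND g10 = 0 NAND 1 = 1
g14 = g13 NAND g12 = 1 NAND 0 = 1
g16 = g14 NAND g9 = 1 NAND 1 = 0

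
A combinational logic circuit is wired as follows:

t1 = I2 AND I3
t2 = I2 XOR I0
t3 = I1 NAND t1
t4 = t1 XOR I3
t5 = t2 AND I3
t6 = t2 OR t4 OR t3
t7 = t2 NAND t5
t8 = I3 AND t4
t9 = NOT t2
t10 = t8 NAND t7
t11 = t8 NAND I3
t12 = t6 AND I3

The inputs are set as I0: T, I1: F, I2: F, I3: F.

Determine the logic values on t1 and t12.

t1 = I2 AND I3 = F AND F = F
t2 = I2 XOR I0 = F XOR T = T
t3 = I1 NAND t1 = F NAND F = T
t4 = t1 XOR I3 = F XOR F = F
t6 = t2 OR t4 OR t3 = T OR F OR T = T
t12 = t6 AND I3 = T AND F = F

t1 = F; t12 = F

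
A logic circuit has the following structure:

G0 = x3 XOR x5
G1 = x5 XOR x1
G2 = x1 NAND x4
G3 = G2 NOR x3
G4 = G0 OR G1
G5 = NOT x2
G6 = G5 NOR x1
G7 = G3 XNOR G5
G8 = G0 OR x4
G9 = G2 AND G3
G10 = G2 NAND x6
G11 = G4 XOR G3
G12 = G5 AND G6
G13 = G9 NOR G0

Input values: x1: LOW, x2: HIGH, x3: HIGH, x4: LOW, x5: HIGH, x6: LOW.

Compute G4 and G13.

G4 = HIGH  G13 = HIGH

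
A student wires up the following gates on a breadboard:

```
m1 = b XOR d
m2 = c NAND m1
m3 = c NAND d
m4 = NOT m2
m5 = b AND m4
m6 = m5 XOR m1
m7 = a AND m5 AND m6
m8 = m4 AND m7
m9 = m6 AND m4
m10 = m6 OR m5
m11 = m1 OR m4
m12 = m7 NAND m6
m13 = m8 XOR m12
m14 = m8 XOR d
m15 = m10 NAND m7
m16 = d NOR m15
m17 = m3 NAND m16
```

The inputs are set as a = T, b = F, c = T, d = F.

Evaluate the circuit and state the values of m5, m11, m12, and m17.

m5 = F  m11 = F  m12 = T  m17 = T

m1 = b XOR d = F XOR F = F
m2 = c NAND m1 = T NAND F = T
m3 = c NAND d = T NAND F = T
m4 = NOT m2 = NOT T = F
m5 = b AND m4 = F AND F = F
m6 = m5 XOR m1 = F XOR F = F
m7 = a AND m5 AND m6 = T AND F AND F = F
m10 = m6 OR m5 = F OR F = F
m11 = m1 OR m4 = F OR F = F
m12 = m7 NAND m6 = F NAND F = T
m15 = m10 NAND m7 = F NAND F = T
m16 = d NOR m15 = F NOR T = F
m17 = m3 NAND m16 = T NAND F = T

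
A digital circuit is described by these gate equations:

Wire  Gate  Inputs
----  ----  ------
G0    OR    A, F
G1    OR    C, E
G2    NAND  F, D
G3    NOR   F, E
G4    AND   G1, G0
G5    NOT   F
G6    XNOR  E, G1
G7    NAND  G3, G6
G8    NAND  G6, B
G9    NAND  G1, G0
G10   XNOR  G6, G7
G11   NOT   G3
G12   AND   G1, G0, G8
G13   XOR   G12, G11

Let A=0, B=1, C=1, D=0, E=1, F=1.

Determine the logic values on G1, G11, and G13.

G0 = A OR F = 0 OR 1 = 1
G1 = C OR E = 1 OR 1 = 1
G3 = F NOR E = 1 NOR 1 = 0
G6 = E XNOR G1 = 1 XNOR 1 = 1
G8 = G6 NAND B = 1 NAND 1 = 0
G11 = NOT G3 = NOT 0 = 1
G12 = G1 AND G0 AND G8 = 1 AND 1 AND 0 = 0
G13 = G12 XOR G11 = 0 XOR 1 = 1

G1 = 1; G11 = 1; G13 = 1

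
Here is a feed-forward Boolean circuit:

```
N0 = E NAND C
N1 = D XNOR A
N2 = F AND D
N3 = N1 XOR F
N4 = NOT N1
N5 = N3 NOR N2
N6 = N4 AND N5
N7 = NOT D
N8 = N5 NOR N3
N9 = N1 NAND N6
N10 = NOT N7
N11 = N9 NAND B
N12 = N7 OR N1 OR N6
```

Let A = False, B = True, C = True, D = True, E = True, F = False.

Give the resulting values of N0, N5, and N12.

N0 = E NAND C = True NAND True = False
N1 = D XNOR A = True XNOR False = False
N2 = F AND D = False AND True = False
N3 = N1 XOR F = False XOR False = False
N4 = NOT N1 = NOT False = True
N5 = N3 NOR N2 = False NOR False = True
N6 = N4 AND N5 = True AND True = True
N7 = NOT D = NOT True = False
N12 = N7 OR N1 OR N6 = False OR False OR True = True

N0 = False, N5 = True, N12 = True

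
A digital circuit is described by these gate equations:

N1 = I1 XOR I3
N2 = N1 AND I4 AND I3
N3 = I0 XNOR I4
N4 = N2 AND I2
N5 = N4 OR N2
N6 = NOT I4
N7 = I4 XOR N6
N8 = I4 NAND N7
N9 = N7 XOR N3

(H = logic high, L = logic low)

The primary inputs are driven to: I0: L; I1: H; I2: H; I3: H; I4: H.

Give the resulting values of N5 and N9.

N1 = I1 XOR I3 = H XOR H = L
N2 = N1 AND I4 AND I3 = L AND H AND H = L
N3 = I0 XNOR I4 = L XNOR H = L
N4 = N2 AND I2 = L AND H = L
N5 = N4 OR N2 = L OR L = L
N6 = NOT I4 = NOT H = L
N7 = I4 XOR N6 = H XOR L = H
N9 = N7 XOR N3 = H XOR L = H

N5 = L; N9 = H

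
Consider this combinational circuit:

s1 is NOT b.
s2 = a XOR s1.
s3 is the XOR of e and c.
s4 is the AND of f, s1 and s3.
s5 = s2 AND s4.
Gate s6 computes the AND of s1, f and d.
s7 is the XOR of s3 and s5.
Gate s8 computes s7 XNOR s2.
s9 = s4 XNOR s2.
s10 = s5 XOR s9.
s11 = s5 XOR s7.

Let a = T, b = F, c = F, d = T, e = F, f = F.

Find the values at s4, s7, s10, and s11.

s1 = NOT b = NOT F = T
s2 = a XOR s1 = T XOR T = F
s3 = e XOR c = F XOR F = F
s4 = f AND s1 AND s3 = F AND T AND F = F
s5 = s2 AND s4 = F AND F = F
s7 = s3 XOR s5 = F XOR F = F
s9 = s4 XNOR s2 = F XNOR F = T
s10 = s5 XOR s9 = F XOR T = T
s11 = s5 XOR s7 = F XOR F = F

s4 = F, s7 = F, s10 = T, s11 = F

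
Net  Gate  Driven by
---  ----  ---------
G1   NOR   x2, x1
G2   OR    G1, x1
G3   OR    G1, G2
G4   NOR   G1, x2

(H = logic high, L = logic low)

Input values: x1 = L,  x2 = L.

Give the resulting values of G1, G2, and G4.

G1 = H  G2 = H  G4 = L

G1 = x2 NOR x1 = L NOR L = H
G2 = G1 OR x1 = H OR L = H
G4 = G1 NOR x2 = H NOR L = L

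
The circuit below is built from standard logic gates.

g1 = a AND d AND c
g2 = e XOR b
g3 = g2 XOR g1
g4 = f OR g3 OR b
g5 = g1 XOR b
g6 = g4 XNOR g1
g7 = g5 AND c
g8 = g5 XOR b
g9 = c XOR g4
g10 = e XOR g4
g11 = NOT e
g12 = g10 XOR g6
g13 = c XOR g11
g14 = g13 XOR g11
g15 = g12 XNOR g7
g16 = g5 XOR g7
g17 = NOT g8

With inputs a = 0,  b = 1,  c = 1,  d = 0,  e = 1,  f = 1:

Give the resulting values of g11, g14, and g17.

g11 = 0, g14 = 1, g17 = 1

g1 = a AND d AND c = 0 AND 0 AND 1 = 0
g5 = g1 XOR b = 0 XOR 1 = 1
g8 = g5 XOR b = 1 XOR 1 = 0
g11 = NOT e = NOT 1 = 0
g13 = c XOR g11 = 1 XOR 0 = 1
g14 = g13 XOR g11 = 1 XOR 0 = 1
g17 = NOT g8 = NOT 0 = 1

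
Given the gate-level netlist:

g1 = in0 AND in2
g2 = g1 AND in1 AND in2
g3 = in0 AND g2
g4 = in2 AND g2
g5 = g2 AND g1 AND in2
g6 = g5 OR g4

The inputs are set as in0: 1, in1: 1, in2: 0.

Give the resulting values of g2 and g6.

g1 = in0 AND in2 = 1 AND 0 = 0
g2 = g1 AND in1 AND in2 = 0 AND 1 AND 0 = 0
g4 = in2 AND g2 = 0 AND 0 = 0
g5 = g2 AND g1 AND in2 = 0 AND 0 AND 0 = 0
g6 = g5 OR g4 = 0 OR 0 = 0

g2 = 0, g6 = 0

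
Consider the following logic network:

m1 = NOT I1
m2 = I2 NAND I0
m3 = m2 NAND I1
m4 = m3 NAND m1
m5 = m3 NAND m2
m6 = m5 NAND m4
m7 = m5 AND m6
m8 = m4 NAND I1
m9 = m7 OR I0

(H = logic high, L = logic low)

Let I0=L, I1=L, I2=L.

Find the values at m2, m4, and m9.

m1 = NOT I1 = NOT L = H
m2 = I2 NAND I0 = L NAND L = H
m3 = m2 NAND I1 = H NAND L = H
m4 = m3 NAND m1 = H NAND H = L
m5 = m3 NAND m2 = H NAND H = L
m6 = m5 NAND m4 = L NAND L = H
m7 = m5 AND m6 = L AND H = L
m9 = m7 OR I0 = L OR L = L

m2 = H; m4 = L; m9 = L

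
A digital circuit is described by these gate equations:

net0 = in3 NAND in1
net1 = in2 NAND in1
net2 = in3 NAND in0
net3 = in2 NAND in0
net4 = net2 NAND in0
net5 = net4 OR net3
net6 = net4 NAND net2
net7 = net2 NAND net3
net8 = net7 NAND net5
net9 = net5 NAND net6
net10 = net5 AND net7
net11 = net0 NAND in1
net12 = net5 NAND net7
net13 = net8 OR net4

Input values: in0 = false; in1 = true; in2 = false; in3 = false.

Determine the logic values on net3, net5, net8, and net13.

net2 = in3 NAND in0 = false NAND false = true
net3 = in2 NAND in0 = false NAND false = true
net4 = net2 NAND in0 = true NAND false = true
net5 = net4 OR net3 = true OR true = true
net7 = net2 NAND net3 = true NAND true = false
net8 = net7 NAND net5 = false NAND true = true
net13 = net8 OR net4 = true OR true = true

net3 = true; net5 = true; net8 = true; net13 = true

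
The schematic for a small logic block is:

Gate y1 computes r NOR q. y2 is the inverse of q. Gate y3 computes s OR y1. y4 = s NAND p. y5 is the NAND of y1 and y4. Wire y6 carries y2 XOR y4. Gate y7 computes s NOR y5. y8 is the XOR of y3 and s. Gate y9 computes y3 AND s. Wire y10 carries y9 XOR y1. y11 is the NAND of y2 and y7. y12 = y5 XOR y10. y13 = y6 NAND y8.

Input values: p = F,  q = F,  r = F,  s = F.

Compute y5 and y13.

y5 = F, y13 = T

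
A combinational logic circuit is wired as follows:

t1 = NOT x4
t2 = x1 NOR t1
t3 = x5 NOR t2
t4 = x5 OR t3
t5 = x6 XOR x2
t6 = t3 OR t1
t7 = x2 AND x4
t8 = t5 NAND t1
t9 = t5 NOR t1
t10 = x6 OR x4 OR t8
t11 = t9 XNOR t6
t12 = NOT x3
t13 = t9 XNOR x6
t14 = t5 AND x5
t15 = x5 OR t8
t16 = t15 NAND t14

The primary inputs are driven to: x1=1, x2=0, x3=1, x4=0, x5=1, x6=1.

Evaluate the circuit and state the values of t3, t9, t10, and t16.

t3 = 0; t9 = 0; t10 = 1; t16 = 0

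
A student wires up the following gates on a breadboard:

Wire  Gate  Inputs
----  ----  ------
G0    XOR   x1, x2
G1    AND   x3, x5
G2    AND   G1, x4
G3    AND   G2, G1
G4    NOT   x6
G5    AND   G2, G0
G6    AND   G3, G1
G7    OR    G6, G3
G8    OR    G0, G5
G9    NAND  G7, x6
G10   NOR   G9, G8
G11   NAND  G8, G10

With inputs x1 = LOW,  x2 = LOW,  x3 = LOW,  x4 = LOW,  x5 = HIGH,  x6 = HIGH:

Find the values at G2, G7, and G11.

G0 = x1 XOR x2 = LOW XOR LOW = LOW
G1 = x3 AND x5 = LOW AND HIGH = LOW
G2 = G1 AND x4 = LOW AND LOW = LOW
G3 = G2 AND G1 = LOW AND LOW = LOW
G5 = G2 AND G0 = LOW AND LOW = LOW
G6 = G3 AND G1 = LOW AND LOW = LOW
G7 = G6 OR G3 = LOW OR LOW = LOW
G8 = G0 OR G5 = LOW OR LOW = LOW
G9 = G7 NAND x6 = LOW NAND HIGH = HIGH
G10 = G9 NOR G8 = HIGH NOR LOW = LOW
G11 = G8 NAND G10 = LOW NAND LOW = HIGH

G2 = LOW, G7 = LOW, G11 = HIGH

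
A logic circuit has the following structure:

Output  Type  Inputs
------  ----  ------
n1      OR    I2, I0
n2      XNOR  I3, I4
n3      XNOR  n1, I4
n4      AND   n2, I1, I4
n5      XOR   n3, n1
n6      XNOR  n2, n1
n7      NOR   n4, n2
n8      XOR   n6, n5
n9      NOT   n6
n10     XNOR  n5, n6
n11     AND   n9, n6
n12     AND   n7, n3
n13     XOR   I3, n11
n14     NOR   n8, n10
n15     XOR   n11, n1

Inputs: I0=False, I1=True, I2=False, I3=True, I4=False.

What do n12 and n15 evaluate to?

n12 = True  n15 = False

n1 = I2 OR I0 = False OR False = False
n2 = I3 XNOR I4 = True XNOR False = False
n3 = n1 XNOR I4 = False XNOR False = True
n4 = n2 AND I1 AND I4 = False AND True AND False = False
n6 = n2 XNOR n1 = False XNOR False = True
n7 = n4 NOR n2 = False NOR False = True
n9 = NOT n6 = NOT True = False
n11 = n9 AND n6 = False AND True = False
n12 = n7 AND n3 = True AND True = True
n15 = n11 XOR n1 = False XOR False = False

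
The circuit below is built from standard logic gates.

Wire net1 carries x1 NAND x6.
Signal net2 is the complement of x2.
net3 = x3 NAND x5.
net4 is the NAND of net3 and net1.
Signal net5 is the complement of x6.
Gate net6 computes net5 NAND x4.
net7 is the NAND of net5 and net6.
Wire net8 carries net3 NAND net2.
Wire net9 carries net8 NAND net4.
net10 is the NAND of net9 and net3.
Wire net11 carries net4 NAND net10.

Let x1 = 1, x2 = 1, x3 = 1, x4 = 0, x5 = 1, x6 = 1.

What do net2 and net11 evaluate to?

net1 = x1 NAND x6 = 1 NAND 1 = 0
net2 = NOT x2 = NOT 1 = 0
net3 = x3 NAND x5 = 1 NAND 1 = 0
net4 = net3 NAND net1 = 0 NAND 0 = 1
net8 = net3 NAND net2 = 0 NAND 0 = 1
net9 = net8 NAND net4 = 1 NAND 1 = 0
net10 = net9 NAND net3 = 0 NAND 0 = 1
net11 = net4 NAND net10 = 1 NAND 1 = 0

net2 = 0, net11 = 0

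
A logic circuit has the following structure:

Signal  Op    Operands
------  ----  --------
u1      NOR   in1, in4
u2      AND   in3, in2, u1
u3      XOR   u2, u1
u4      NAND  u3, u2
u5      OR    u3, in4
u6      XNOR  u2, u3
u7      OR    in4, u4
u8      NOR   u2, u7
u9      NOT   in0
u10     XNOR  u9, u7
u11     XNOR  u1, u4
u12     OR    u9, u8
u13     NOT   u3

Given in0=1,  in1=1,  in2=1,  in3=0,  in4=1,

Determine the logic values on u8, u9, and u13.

u8 = 0, u9 = 0, u13 = 1

u1 = in1 NOR in4 = 1 NOR 1 = 0
u2 = in3 AND in2 AND u1 = 0 AND 1 AND 0 = 0
u3 = u2 XOR u1 = 0 XOR 0 = 0
u4 = u3 NAND u2 = 0 NAND 0 = 1
u7 = in4 OR u4 = 1 OR 1 = 1
u8 = u2 NOR u7 = 0 NOR 1 = 0
u9 = NOT in0 = NOT 1 = 0
u13 = NOT u3 = NOT 0 = 1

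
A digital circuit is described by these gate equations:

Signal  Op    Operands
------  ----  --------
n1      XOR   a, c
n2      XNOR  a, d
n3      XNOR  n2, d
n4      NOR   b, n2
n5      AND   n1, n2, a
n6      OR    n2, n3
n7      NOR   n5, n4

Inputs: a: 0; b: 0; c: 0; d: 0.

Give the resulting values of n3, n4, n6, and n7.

n1 = a XOR c = 0 XOR 0 = 0
n2 = a XNOR d = 0 XNOR 0 = 1
n3 = n2 XNOR d = 1 XNOR 0 = 0
n4 = b NOR n2 = 0 NOR 1 = 0
n5 = n1 AND n2 AND a = 0 AND 1 AND 0 = 0
n6 = n2 OR n3 = 1 OR 0 = 1
n7 = n5 NOR n4 = 0 NOR 0 = 1

n3 = 0, n4 = 0, n6 = 1, n7 = 1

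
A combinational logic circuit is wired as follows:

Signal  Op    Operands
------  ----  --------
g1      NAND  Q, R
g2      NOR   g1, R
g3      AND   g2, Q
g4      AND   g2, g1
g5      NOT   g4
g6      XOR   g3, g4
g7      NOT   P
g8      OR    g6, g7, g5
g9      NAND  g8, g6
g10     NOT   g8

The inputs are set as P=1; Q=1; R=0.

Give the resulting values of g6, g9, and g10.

g1 = Q NAND R = 1 NAND 0 = 1
g2 = g1 NOR R = 1 NOR 0 = 0
g3 = g2 AND Q = 0 AND 1 = 0
g4 = g2 AND g1 = 0 AND 1 = 0
g5 = NOT g4 = NOT 0 = 1
g6 = g3 XOR g4 = 0 XOR 0 = 0
g7 = NOT P = NOT 1 = 0
g8 = g6 OR g7 OR g5 = 0 OR 0 OR 1 = 1
g9 = g8 NAND g6 = 1 NAND 0 = 1
g10 = NOT g8 = NOT 1 = 0

g6 = 0; g9 = 1; g10 = 0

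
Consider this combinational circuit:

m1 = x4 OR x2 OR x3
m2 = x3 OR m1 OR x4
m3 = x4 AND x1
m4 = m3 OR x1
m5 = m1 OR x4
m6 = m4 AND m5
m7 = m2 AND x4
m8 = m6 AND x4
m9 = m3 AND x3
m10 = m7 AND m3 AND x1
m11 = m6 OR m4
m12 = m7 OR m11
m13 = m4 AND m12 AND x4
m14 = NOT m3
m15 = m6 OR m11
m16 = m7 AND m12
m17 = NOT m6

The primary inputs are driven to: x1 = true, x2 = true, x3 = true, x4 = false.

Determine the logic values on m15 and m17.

m1 = x4 OR x2 OR x3 = false OR true OR true = true
m3 = x4 AND x1 = false AND true = false
m4 = m3 OR x1 = false OR true = true
m5 = m1 OR x4 = true OR false = true
m6 = m4 AND m5 = true AND true = true
m11 = m6 OR m4 = true OR true = true
m15 = m6 OR m11 = true OR true = true
m17 = NOT m6 = NOT true = false

m15 = true, m17 = false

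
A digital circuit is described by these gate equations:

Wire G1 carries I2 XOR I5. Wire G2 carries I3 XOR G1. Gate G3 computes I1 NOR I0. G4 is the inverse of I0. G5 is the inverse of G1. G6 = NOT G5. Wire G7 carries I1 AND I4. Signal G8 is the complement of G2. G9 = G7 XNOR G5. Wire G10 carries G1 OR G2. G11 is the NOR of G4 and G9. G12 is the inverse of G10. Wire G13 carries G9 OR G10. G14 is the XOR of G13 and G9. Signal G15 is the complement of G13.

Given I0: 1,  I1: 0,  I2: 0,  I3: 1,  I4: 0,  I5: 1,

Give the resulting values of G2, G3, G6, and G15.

G2 = 0; G3 = 0; G6 = 1; G15 = 0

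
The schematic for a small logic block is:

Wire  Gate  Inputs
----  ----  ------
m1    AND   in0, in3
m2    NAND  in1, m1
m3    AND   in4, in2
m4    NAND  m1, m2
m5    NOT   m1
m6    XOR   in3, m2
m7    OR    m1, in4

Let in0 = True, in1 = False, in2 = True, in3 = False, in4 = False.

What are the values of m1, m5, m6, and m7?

m1 = False  m5 = True  m6 = True  m7 = False

m1 = in0 AND in3 = True AND False = False
m2 = in1 NAND m1 = False NAND False = True
m5 = NOT m1 = NOT False = True
m6 = in3 XOR m2 = False XOR True = True
m7 = m1 OR in4 = False OR False = False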